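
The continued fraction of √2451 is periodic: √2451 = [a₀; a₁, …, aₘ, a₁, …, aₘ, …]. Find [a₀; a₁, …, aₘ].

a₀ = ⌊√2451⌋ = 49.
With m₀=0, d₀=1 and mₖ₊₁ = dₖaₖ − mₖ, dₖ₊₁ = (n − mₖ₊₁²)/dₖ, aₖ₊₁ = ⌊(a₀+mₖ₊₁)/dₖ₊₁⌋:
  k=1: m=49, d=50, a=1
  k=2: m=1, d=49, a=1
  k=3: m=48, d=3, a=32
  k=4: m=48, d=49, a=1
  k=5: m=1, d=50, a=1
  k=6: m=49, d=1, a=98
d=1 and a=2a₀=98 at k=6, so the next step gives (m, d) = (49, 50) again — its k=1 value — and the period has length 6.

[49; 1, 1, 32, 1, 1, 98]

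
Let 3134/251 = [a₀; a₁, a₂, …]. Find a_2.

17

3134 = 12·251 + 122   →  a_0 = 12
251 = 2·122 + 7   →  a_1 = 2
122 = 17·7 + 3   →  a_2 = 17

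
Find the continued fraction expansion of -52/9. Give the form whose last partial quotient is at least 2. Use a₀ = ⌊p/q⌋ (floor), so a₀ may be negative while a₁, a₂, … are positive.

-52 = -6×9 + 2
9 = 4×2 + 1
2 = 2×1 + 0  (stop)
So -52/9 = [-6; 4, 2].

[-6; 4, 2]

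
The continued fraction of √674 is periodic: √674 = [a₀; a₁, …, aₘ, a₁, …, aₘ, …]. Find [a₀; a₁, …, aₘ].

a₀ = ⌊√674⌋ = 25.
With m₀=0, d₀=1 and mₖ₊₁ = dₖaₖ − mₖ, dₖ₊₁ = (n − mₖ₊₁²)/dₖ, aₖ₊₁ = ⌊(a₀+mₖ₊₁)/dₖ₊₁⌋:
  k=1: m=25, d=49, a=1
  k=2: m=24, d=2, a=24
  k=3: m=24, d=49, a=1
  k=4: m=25, d=1, a=50
d=1 and a=2a₀=50 at k=4, so the next step gives (m, d) = (25, 49) again — its k=1 value — and the period has length 4.

[25; 1, 24, 1, 50]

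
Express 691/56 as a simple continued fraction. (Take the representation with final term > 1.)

[12; 2, 1, 18]

691 = 12×56 + 19
56 = 2×19 + 18
19 = 1×18 + 1
18 = 18×1 + 0  (stop)
So 691/56 = [12; 2, 1, 18].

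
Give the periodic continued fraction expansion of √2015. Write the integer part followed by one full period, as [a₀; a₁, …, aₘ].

[44; 1, 7, 1, 88]

a₀ = ⌊√2015⌋ = 44.
With m₀=0, d₀=1 and mₖ₊₁ = dₖaₖ − mₖ, dₖ₊₁ = (n − mₖ₊₁²)/dₖ, aₖ₊₁ = ⌊(a₀+mₖ₊₁)/dₖ₊₁⌋:
  k=1: m=44, d=79, a=1
  k=2: m=35, d=10, a=7
  k=3: m=35, d=79, a=1
  k=4: m=44, d=1, a=88
d=1 and a=2a₀=88 at k=4, so the next step gives (m, d) = (44, 79) again — its k=1 value — and the period has length 4.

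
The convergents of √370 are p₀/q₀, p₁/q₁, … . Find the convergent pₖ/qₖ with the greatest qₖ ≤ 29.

√370 = [19; 4, 4, 38, …] (period length 3).
Convergents:
  p_0/q_0 = 19/1
  p_1/q_1 = 77/4
  p_2/q_2 = 327/17
  p_3/q_3 = 12503/650
q_2 = 17 ≤ 29 < 650 = q_3, so the answer is 327/17.

327/17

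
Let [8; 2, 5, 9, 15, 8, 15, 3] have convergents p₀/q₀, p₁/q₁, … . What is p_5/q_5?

Using pₖ = aₖpₖ₋₁ + pₖ₋₂, qₖ = aₖqₖ₋₁ + qₖ₋₂ (with p₋₁=1, p₋₂=0, q₋₁=0, q₋₂=1):
  k=0: a=8, p=8, q=1
  k=1: a=2, p=17, q=2
  k=2: a=5, p=93, q=11
  k=3: a=9, p=854, q=101
  k=4: a=15, p=12903, q=1526
  k=5: a=8, p=104078, q=12309

104078/12309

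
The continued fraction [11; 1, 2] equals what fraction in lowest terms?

Using pₖ = aₖpₖ₋₁ + pₖ₋₂ and qₖ = aₖqₖ₋₁ + qₖ₋₂:
  k=0: a=11, p=11, q=1
  k=1: a=1, p=12, q=1
  k=2: a=2, p=35, q=3

35/3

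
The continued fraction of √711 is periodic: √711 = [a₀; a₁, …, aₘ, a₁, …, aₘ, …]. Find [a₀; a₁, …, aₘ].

a₀ = ⌊√711⌋ = 26.
With m₀=0, d₀=1 and mₖ₊₁ = dₖaₖ − mₖ, dₖ₊₁ = (n − mₖ₊₁²)/dₖ, aₖ₊₁ = ⌊(a₀+mₖ₊₁)/dₖ₊₁⌋:
  k=1: m=26, d=35, a=1
  k=2: m=9, d=18, a=1
  k=3: m=9, d=35, a=1
  k=4: m=26, d=1, a=52
d=1 and a=2a₀=52 at k=4, so the next step gives (m, d) = (26, 35) again — its k=1 value — and the period has length 4.

[26; 1, 1, 1, 52]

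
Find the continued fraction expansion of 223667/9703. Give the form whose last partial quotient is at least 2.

[23; 19, 2, 15, 16]

223667 = 23*9703 + 498
9703 = 19*498 + 241
498 = 2*241 + 16
241 = 15*16 + 1
16 = 16*1 + 0  (stop)
So 223667/9703 = [23; 19, 2, 15, 16].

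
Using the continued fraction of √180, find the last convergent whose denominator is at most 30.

161/12

√180 = [13; 2, 2, 2, 26, …] (period length 4).
Convergents:
  p_0/q_0 = 13/1
  p_1/q_1 = 27/2
  p_2/q_2 = 67/5
  p_3/q_3 = 161/12
  p_4/q_4 = 4253/317
q_3 = 12 ≤ 30 < 317 = q_4, so the answer is 161/12.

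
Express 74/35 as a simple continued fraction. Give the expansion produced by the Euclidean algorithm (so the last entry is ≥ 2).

[2; 8, 1, 3]

74 = 2·35 + 4
35 = 8·4 + 3
4 = 1·3 + 1
3 = 3·1 + 0  (stop)
So 74/35 = [2; 8, 1, 3].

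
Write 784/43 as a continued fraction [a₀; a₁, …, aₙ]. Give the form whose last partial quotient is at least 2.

784 = 18*43 + 10
43 = 4*10 + 3
10 = 3*3 + 1
3 = 3*1 + 0  (stop)
So 784/43 = [18; 4, 3, 3].

[18; 4, 3, 3]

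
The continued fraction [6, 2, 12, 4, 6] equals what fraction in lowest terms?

4128/637

Fold from the inside: start with 6/1.
  4 + 1/6 = 25/6
  12 + 6/25 = 306/25
  2 + 25/306 = 637/306
  6 + 306/637 = 4128/637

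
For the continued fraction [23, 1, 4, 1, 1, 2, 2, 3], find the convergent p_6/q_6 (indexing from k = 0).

1596/67

Using pₖ = aₖpₖ₋₁ + pₖ₋₂, qₖ = aₖqₖ₋₁ + qₖ₋₂ (with p₋₁=1, p₋₂=0, q₋₁=0, q₋₂=1):
  k=0: a=23, p=23, q=1
  k=1: a=1, p=24, q=1
  k=2: a=4, p=119, q=5
  k=3: a=1, p=143, q=6
  k=4: a=1, p=262, q=11
  k=5: a=2, p=667, q=28
  k=6: a=2, p=1596, q=67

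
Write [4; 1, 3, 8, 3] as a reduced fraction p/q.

490/103

Fold from the inside: start with 3/1.
  8 + 1/3 = 25/3
  3 + 3/25 = 78/25
  1 + 25/78 = 103/78
  4 + 78/103 = 490/103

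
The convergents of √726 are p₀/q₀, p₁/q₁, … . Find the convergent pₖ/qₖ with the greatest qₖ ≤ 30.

485/18

√726 = [26; 1, 16, 1, 52, …] (period length 4).
Convergents:
  p_0/q_0 = 26/1
  p_1/q_1 = 27/1
  p_2/q_2 = 458/17
  p_3/q_3 = 485/18
  p_4/q_4 = 25678/953
q_3 = 18 ≤ 30 < 953 = q_4, so the answer is 485/18.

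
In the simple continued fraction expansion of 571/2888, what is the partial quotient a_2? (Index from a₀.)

17

571 = 0·2888 + 571   →  a_0 = 0
2888 = 5·571 + 33   →  a_1 = 5
571 = 17·33 + 10   →  a_2 = 17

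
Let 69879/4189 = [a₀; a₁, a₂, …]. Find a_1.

69879 = 16·4189 + 2855   →  a_0 = 16
4189 = 1·2855 + 1334   →  a_1 = 1

1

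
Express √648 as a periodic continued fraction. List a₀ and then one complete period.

[25; 2, 5, 6, 5, 2, 50]

a₀ = ⌊√648⌋ = 25.
With m₀=0, d₀=1 and mₖ₊₁ = dₖaₖ − mₖ, dₖ₊₁ = (n − mₖ₊₁²)/dₖ, aₖ₊₁ = ⌊(a₀+mₖ₊₁)/dₖ₊₁⌋:
  k=1: m=25, d=23, a=2
  k=2: m=21, d=9, a=5
  k=3: m=24, d=8, a=6
  k=4: m=24, d=9, a=5
  k=5: m=21, d=23, a=2
  k=6: m=25, d=1, a=50
d=1 and a=2a₀=50 at k=6, so the next step gives (m, d) = (25, 23) again — its k=1 value — and the period has length 6.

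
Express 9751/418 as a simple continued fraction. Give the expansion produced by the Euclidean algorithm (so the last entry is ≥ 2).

9751 = 23*418 + 137
418 = 3*137 + 7
137 = 19*7 + 4
7 = 1*4 + 3
4 = 1*3 + 1
3 = 3*1 + 0  (stop)
So 9751/418 = [23; 3, 19, 1, 1, 3].

[23; 3, 19, 1, 1, 3]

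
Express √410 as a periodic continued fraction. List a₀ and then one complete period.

[20; 4, 40]

a₀ = ⌊√410⌋ = 20.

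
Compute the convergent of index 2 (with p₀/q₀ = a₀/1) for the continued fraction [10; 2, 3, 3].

Using pₖ = aₖpₖ₋₁ + pₖ₋₂, qₖ = aₖqₖ₋₁ + qₖ₋₂ (with p₋₁=1, p₋₂=0, q₋₁=0, q₋₂=1):
  k=0: a=10, p=10, q=1
  k=1: a=2, p=21, q=2
  k=2: a=3, p=73, q=7

73/7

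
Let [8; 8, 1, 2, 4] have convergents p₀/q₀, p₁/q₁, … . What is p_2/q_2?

Using pₖ = aₖpₖ₋₁ + pₖ₋₂, qₖ = aₖqₖ₋₁ + qₖ₋₂ (with p₋₁=1, p₋₂=0, q₋₁=0, q₋₂=1):
  k=0: a=8, p=8, q=1
  k=1: a=8, p=65, q=8
  k=2: a=1, p=73, q=9

73/9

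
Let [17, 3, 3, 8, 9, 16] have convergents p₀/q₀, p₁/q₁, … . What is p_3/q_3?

1436/83

Using pₖ = aₖpₖ₋₁ + pₖ₋₂, qₖ = aₖqₖ₋₁ + qₖ₋₂ (with p₋₁=1, p₋₂=0, q₋₁=0, q₋₂=1):
  k=0: a=17, p=17, q=1
  k=1: a=3, p=52, q=3
  k=2: a=3, p=173, q=10
  k=3: a=8, p=1436, q=83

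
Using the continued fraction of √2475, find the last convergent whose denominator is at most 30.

199/4

√2475 = [49; 1, 2, 1, 98, …] (period length 4).
Convergents:
  p_0/q_0 = 49/1
  p_1/q_1 = 50/1
  p_2/q_2 = 149/3
  p_3/q_3 = 199/4
  p_4/q_4 = 19651/395
q_3 = 4 ≤ 30 < 395 = q_4, so the answer is 199/4.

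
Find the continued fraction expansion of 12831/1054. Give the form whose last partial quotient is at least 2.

[12; 5, 1, 3, 6, 3, 2]

12831 = 12*1054 + 183
1054 = 5*183 + 139
183 = 1*139 + 44
139 = 3*44 + 7
44 = 6*7 + 2
7 = 3*2 + 1
2 = 2*1 + 0  (stop)
So 12831/1054 = [12; 5, 1, 3, 6, 3, 2].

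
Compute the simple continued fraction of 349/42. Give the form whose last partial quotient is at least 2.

349 = 8*42 + 13
42 = 3*13 + 3
13 = 4*3 + 1
3 = 3*1 + 0  (stop)
So 349/42 = [8; 3, 4, 3].

[8; 3, 4, 3]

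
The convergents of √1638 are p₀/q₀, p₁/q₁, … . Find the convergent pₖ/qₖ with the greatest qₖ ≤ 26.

√1638 = [40; 2, 8, 2, 80, …] (period length 4).
Convergents:
  p_0/q_0 = 40/1
  p_1/q_1 = 81/2
  p_2/q_2 = 688/17
  p_3/q_3 = 1457/36
q_2 = 17 ≤ 26 < 36 = q_3, so the answer is 688/17.

688/17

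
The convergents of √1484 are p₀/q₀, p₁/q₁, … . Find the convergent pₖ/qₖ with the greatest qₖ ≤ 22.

809/21

√1484 = [38; 1, 1, 10, 1, 1, 76, …] (period length 6).
Convergents:
  p_0/q_0 = 38/1
  p_1/q_1 = 39/1
  p_2/q_2 = 77/2
  p_3/q_3 = 809/21
  p_4/q_4 = 886/23
q_3 = 21 ≤ 22 < 23 = q_4, so the answer is 809/21.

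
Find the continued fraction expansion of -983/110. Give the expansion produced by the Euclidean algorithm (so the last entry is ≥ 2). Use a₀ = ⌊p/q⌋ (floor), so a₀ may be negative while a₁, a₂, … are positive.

-983 = -9·110 + 7
110 = 15·7 + 5
7 = 1·5 + 2
5 = 2·2 + 1
2 = 2·1 + 0  (stop)
So -983/110 = [-9; 15, 1, 2, 2].

[-9; 15, 1, 2, 2]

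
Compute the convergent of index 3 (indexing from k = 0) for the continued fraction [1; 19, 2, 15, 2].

635/604

Using pₖ = aₖpₖ₋₁ + pₖ₋₂, qₖ = aₖqₖ₋₁ + qₖ₋₂ (with p₋₁=1, p₋₂=0, q₋₁=0, q₋₂=1):
  k=0: a=1, p=1, q=1
  k=1: a=19, p=20, q=19
  k=2: a=2, p=41, q=39
  k=3: a=15, p=635, q=604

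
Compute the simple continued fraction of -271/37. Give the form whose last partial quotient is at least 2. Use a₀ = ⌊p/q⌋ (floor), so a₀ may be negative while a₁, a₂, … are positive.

-271 = -8·37 + 25
37 = 1·25 + 12
25 = 2·12 + 1
12 = 12·1 + 0  (stop)
So -271/37 = [-8; 1, 2, 12].

[-8; 1, 2, 12]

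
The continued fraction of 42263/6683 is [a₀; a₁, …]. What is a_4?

1

42263 = 6·6683 + 2165   →  a_0 = 6
6683 = 3·2165 + 188   →  a_1 = 3
2165 = 11·188 + 97   →  a_2 = 11
188 = 1·97 + 91   →  a_3 = 1
97 = 1·91 + 6   →  a_4 = 1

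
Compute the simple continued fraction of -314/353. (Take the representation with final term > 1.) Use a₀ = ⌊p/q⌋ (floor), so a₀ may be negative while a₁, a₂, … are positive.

-314 = -1*353 + 39
353 = 9*39 + 2
39 = 19*2 + 1
2 = 2*1 + 0  (stop)
So -314/353 = [-1; 9, 19, 2].

[-1; 9, 19, 2]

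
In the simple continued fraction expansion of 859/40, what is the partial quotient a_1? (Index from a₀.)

2

859 = 21·40 + 19   →  a_0 = 21
40 = 2·19 + 2   →  a_1 = 2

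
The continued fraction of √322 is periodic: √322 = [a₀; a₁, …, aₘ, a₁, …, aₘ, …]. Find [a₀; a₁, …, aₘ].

a₀ = ⌊√322⌋ = 17.
With m₀=0, d₀=1 and mₖ₊₁ = dₖaₖ − mₖ, dₖ₊₁ = (n − mₖ₊₁²)/dₖ, aₖ₊₁ = ⌊(a₀+mₖ₊₁)/dₖ₊₁⌋:
  k=1: m=17, d=33, a=1
  k=2: m=16, d=2, a=16
  k=3: m=16, d=33, a=1
  k=4: m=17, d=1, a=34
d=1 and a=2a₀=34 at k=4, so the next step gives (m, d) = (17, 33) again — its k=1 value — and the period has length 4.

[17; 1, 16, 1, 34]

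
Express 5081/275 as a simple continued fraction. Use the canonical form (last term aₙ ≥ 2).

5081 = 18·275 + 131
275 = 2·131 + 13
131 = 10·13 + 1
13 = 13·1 + 0  (stop)
So 5081/275 = [18; 2, 10, 13].

[18; 2, 10, 13]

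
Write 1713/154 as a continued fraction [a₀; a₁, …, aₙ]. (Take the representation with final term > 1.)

1713 = 11×154 + 19
154 = 8×19 + 2
19 = 9×2 + 1
2 = 2×1 + 0  (stop)
So 1713/154 = [11; 8, 9, 2].

[11; 8, 9, 2]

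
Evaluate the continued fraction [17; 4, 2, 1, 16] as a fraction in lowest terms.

Using pₖ = aₖpₖ₋₁ + pₖ₋₂ and qₖ = aₖqₖ₋₁ + qₖ₋₂:
  k=0: a=17, p=17, q=1
  k=1: a=4, p=69, q=4
  k=2: a=2, p=155, q=9
  k=3: a=1, p=224, q=13
  k=4: a=16, p=3739, q=217

3739/217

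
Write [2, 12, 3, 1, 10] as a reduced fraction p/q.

Using pₖ = aₖpₖ₋₁ + pₖ₋₂ and qₖ = aₖqₖ₋₁ + qₖ₋₂:
  k=0: a=2, p=2, q=1
  k=1: a=12, p=25, q=12
  k=2: a=3, p=77, q=37
  k=3: a=1, p=102, q=49
  k=4: a=10, p=1097, q=527

1097/527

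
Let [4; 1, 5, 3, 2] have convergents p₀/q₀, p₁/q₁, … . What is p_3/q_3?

92/19

Using pₖ = aₖpₖ₋₁ + pₖ₋₂, qₖ = aₖqₖ₋₁ + qₖ₋₂ (with p₋₁=1, p₋₂=0, q₋₁=0, q₋₂=1):
  k=0: a=4, p=4, q=1
  k=1: a=1, p=5, q=1
  k=2: a=5, p=29, q=6
  k=3: a=3, p=92, q=19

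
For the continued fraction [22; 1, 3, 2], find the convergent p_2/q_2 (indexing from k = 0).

Using pₖ = aₖpₖ₋₁ + pₖ₋₂, qₖ = aₖqₖ₋₁ + qₖ₋₂ (with p₋₁=1, p₋₂=0, q₋₁=0, q₋₂=1):
  k=0: a=22, p=22, q=1
  k=1: a=1, p=23, q=1
  k=2: a=3, p=91, q=4

91/4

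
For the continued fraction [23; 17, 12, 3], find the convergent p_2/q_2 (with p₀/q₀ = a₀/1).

4727/205

Using pₖ = aₖpₖ₋₁ + pₖ₋₂, qₖ = aₖqₖ₋₁ + qₖ₋₂ (with p₋₁=1, p₋₂=0, q₋₁=0, q₋₂=1):
  k=0: a=23, p=23, q=1
  k=1: a=17, p=392, q=17
  k=2: a=12, p=4727, q=205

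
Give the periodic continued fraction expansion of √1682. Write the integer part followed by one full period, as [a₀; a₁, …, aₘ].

[41; 82]

a₀ = ⌊√1682⌋ = 41.
With m₀=0, d₀=1 and mₖ₊₁ = dₖaₖ − mₖ, dₖ₊₁ = (n − mₖ₊₁²)/dₖ, aₖ₊₁ = ⌊(a₀+mₖ₊₁)/dₖ₊₁⌋:
  k=1: m=41, d=1, a=82
d=1 and a=2a₀=82 at k=1, so the next step gives (m, d) = (41, 1) again — its k=1 value — and the period has length 1.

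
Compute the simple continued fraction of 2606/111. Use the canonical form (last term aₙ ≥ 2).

2606 = 23×111 + 53
111 = 2×53 + 5
53 = 10×5 + 3
5 = 1×3 + 2
3 = 1×2 + 1
2 = 2×1 + 0  (stop)
So 2606/111 = [23; 2, 10, 1, 1, 2].

[23; 2, 10, 1, 1, 2]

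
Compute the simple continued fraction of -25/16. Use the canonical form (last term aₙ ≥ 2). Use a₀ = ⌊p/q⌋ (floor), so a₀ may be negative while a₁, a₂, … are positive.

[-2; 2, 3, 2]

-25 = -2·16 + 7
16 = 2·7 + 2
7 = 3·2 + 1
2 = 2·1 + 0  (stop)
So -25/16 = [-2; 2, 3, 2].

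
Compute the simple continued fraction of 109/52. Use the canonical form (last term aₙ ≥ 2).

[2; 10, 2, 2]

109 = 2·52 + 5
52 = 10·5 + 2
5 = 2·2 + 1
2 = 2·1 + 0  (stop)
So 109/52 = [2; 10, 2, 2].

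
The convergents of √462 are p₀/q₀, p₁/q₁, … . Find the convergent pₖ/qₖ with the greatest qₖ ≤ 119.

1827/85

√462 = [21; 2, 42, …] (period length 2).
Convergents:
  p_0/q_0 = 21/1
  p_1/q_1 = 43/2
  p_2/q_2 = 1827/85
  p_3/q_3 = 3697/172
q_2 = 85 ≤ 119 < 172 = q_3, so the answer is 1827/85.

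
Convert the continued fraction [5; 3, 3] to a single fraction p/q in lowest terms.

Fold from the inside: start with 3/1.
  3 + 1/3 = 10/3
  5 + 3/10 = 53/10

53/10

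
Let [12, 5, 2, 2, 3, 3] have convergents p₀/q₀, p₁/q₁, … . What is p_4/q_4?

1121/92

Using pₖ = aₖpₖ₋₁ + pₖ₋₂, qₖ = aₖqₖ₋₁ + qₖ₋₂ (with p₋₁=1, p₋₂=0, q₋₁=0, q₋₂=1):
  k=0: a=12, p=12, q=1
  k=1: a=5, p=61, q=5
  k=2: a=2, p=134, q=11
  k=3: a=2, p=329, q=27
  k=4: a=3, p=1121, q=92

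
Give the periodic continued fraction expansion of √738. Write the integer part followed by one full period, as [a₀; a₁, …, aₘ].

a₀ = ⌊√738⌋ = 27.
With m₀=0, d₀=1 and mₖ₊₁ = dₖaₖ − mₖ, dₖ₊₁ = (n − mₖ₊₁²)/dₖ, aₖ₊₁ = ⌊(a₀+mₖ₊₁)/dₖ₊₁⌋:
  k=1: m=27, d=9, a=6
  k=2: m=27, d=1, a=54
d=1 and a=2a₀=54 at k=2, so the next step gives (m, d) = (27, 9) again — its k=1 value — and the period has length 2.

[27; 6, 54]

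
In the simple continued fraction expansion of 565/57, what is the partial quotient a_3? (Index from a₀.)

565 = 9·57 + 52   →  a_0 = 9
57 = 1·52 + 5   →  a_1 = 1
52 = 10·5 + 2   →  a_2 = 10
5 = 2·2 + 1   →  a_3 = 2

2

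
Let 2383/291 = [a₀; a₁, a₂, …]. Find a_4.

3

2383 = 8·291 + 55   →  a_0 = 8
291 = 5·55 + 16   →  a_1 = 5
55 = 3·16 + 7   →  a_2 = 3
16 = 2·7 + 2   →  a_3 = 2
7 = 3·2 + 1   →  a_4 = 3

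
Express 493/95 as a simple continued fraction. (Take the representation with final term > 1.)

[5; 5, 3, 1, 1, 2]

493 = 5·95 + 18
95 = 5·18 + 5
18 = 3·5 + 3
5 = 1·3 + 2
3 = 1·2 + 1
2 = 2·1 + 0  (stop)
So 493/95 = [5; 5, 3, 1, 1, 2].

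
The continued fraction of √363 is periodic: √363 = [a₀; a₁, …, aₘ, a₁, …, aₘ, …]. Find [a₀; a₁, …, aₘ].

a₀ = ⌊√363⌋ = 19.
With m₀=0, d₀=1 and mₖ₊₁ = dₖaₖ − mₖ, dₖ₊₁ = (n − mₖ₊₁²)/dₖ, aₖ₊₁ = ⌊(a₀+mₖ₊₁)/dₖ₊₁⌋:
  k=1: m=19, d=2, a=19
  k=2: m=19, d=1, a=38
d=1 and a=2a₀=38 at k=2, so the next step gives (m, d) = (19, 2) again — its k=1 value — and the period has length 2.

[19; 19, 38]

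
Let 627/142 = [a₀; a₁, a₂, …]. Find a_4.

627 = 4·142 + 59   →  a_0 = 4
142 = 2·59 + 24   →  a_1 = 2
59 = 2·24 + 11   →  a_2 = 2
24 = 2·11 + 2   →  a_3 = 2
11 = 5·2 + 1   →  a_4 = 5

5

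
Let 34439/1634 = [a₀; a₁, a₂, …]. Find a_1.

13

34439 = 21·1634 + 125   →  a_0 = 21
1634 = 13·125 + 9   →  a_1 = 13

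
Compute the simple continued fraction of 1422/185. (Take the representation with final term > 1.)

[7; 1, 2, 5, 3, 1, 2]

1422 = 7·185 + 127
185 = 1·127 + 58
127 = 2·58 + 11
58 = 5·11 + 3
11 = 3·3 + 2
3 = 1·2 + 1
2 = 2·1 + 0  (stop)
So 1422/185 = [7; 1, 2, 5, 3, 1, 2].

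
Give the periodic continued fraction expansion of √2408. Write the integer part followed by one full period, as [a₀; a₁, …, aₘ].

a₀ = ⌊√2408⌋ = 49.
With m₀=0, d₀=1 and mₖ₊₁ = dₖaₖ − mₖ, dₖ₊₁ = (n − mₖ₊₁²)/dₖ, aₖ₊₁ = ⌊(a₀+mₖ₊₁)/dₖ₊₁⌋:
  k=1: m=49, d=7, a=14
  k=2: m=49, d=1, a=98
d=1 and a=2a₀=98 at k=2, so the next step gives (m, d) = (49, 7) again — its k=1 value — and the period has length 2.

[49; 14, 98]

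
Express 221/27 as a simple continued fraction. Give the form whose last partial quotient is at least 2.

[8; 5, 2, 2]

221 = 8·27 + 5
27 = 5·5 + 2
5 = 2·2 + 1
2 = 2·1 + 0  (stop)
So 221/27 = [8; 5, 2, 2].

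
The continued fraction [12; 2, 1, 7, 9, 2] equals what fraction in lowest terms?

Using pₖ = aₖpₖ₋₁ + pₖ₋₂ and qₖ = aₖqₖ₋₁ + qₖ₋₂:
  k=0: a=12, p=12, q=1
  k=1: a=2, p=25, q=2
  k=2: a=1, p=37, q=3
  k=3: a=7, p=284, q=23
  k=4: a=9, p=2593, q=210
  k=5: a=2, p=5470, q=443

5470/443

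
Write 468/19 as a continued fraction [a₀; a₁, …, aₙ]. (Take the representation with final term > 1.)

[24; 1, 1, 1, 2, 2]

468 = 24·19 + 12
19 = 1·12 + 7
12 = 1·7 + 5
7 = 1·5 + 2
5 = 2·2 + 1
2 = 2·1 + 0  (stop)
So 468/19 = [24; 1, 1, 1, 2, 2].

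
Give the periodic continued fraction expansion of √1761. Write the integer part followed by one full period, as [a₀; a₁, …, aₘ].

a₀ = ⌊√1761⌋ = 41.
With m₀=0, d₀=1 and mₖ₊₁ = dₖaₖ − mₖ, dₖ₊₁ = (n − mₖ₊₁²)/dₖ, aₖ₊₁ = ⌊(a₀+mₖ₊₁)/dₖ₊₁⌋:
  k=1: m=41, d=80, a=1
  k=2: m=39, d=3, a=26
  k=3: m=39, d=80, a=1
  k=4: m=41, d=1, a=82
d=1 and a=2a₀=82 at k=4, so the next step gives (m, d) = (41, 80) again — its k=1 value — and the period has length 4.

[41; 1, 26, 1, 82]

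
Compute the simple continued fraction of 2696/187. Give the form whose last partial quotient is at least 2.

[14; 2, 2, 1, 1, 15]

2696 = 14×187 + 78
187 = 2×78 + 31
78 = 2×31 + 16
31 = 1×16 + 15
16 = 1×15 + 1
15 = 15×1 + 0  (stop)
So 2696/187 = [14; 2, 2, 1, 1, 15].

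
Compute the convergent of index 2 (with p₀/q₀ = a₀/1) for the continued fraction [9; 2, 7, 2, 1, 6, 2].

142/15

Using pₖ = aₖpₖ₋₁ + pₖ₋₂, qₖ = aₖqₖ₋₁ + qₖ₋₂ (with p₋₁=1, p₋₂=0, q₋₁=0, q₋₂=1):
  k=0: a=9, p=9, q=1
  k=1: a=2, p=19, q=2
  k=2: a=7, p=142, q=15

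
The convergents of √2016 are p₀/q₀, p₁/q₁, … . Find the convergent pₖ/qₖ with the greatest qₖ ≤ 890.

39916/889

√2016 = [44; 1, 8, 1, 88, …] (period length 4).
Convergents:
  p_0/q_0 = 44/1
  p_1/q_1 = 45/1
  p_2/q_2 = 404/9
  p_3/q_3 = 449/10
  p_4/q_4 = 39916/889
  p_5/q_5 = 40365/899
q_4 = 889 ≤ 890 < 899 = q_5, so the answer is 39916/889.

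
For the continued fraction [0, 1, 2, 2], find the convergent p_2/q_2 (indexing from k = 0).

Using pₖ = aₖpₖ₋₁ + pₖ₋₂, qₖ = aₖqₖ₋₁ + qₖ₋₂ (with p₋₁=1, p₋₂=0, q₋₁=0, q₋₂=1):
  k=0: a=0, p=0, q=1
  k=1: a=1, p=1, q=1
  k=2: a=2, p=2, q=3

2/3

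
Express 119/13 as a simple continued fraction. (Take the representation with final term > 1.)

[9; 6, 2]

119 = 9×13 + 2
13 = 6×2 + 1
2 = 2×1 + 0  (stop)
So 119/13 = [9; 6, 2].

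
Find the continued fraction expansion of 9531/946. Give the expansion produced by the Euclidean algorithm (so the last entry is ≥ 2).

[10; 13, 3, 11, 2]

9531 = 10×946 + 71
946 = 13×71 + 23
71 = 3×23 + 2
23 = 11×2 + 1
2 = 2×1 + 0  (stop)
So 9531/946 = [10; 13, 3, 11, 2].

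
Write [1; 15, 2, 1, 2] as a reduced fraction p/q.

Fold from the inside: start with 2/1.
  1 + 1/2 = 3/2
  2 + 2/3 = 8/3
  15 + 3/8 = 123/8
  1 + 8/123 = 131/123

131/123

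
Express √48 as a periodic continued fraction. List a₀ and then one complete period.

[6; 1, 12]

a₀ = ⌊√48⌋ = 6.
With m₀=0, d₀=1 and mₖ₊₁ = dₖaₖ − mₖ, dₖ₊₁ = (n − mₖ₊₁²)/dₖ, aₖ₊₁ = ⌊(a₀+mₖ₊₁)/dₖ₊₁⌋:
  k=1: m=6, d=12, a=1
  k=2: m=6, d=1, a=12
d=1 and a=2a₀=12 at k=2, so the next step gives (m, d) = (6, 12) again — its k=1 value — and the period has length 2.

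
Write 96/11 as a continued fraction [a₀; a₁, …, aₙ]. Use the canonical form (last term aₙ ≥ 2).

[8; 1, 2, 1, 2]

96 = 8*11 + 8
11 = 1*8 + 3
8 = 2*3 + 2
3 = 1*2 + 1
2 = 2*1 + 0  (stop)
So 96/11 = [8; 1, 2, 1, 2].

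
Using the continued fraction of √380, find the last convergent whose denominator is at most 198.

√380 = [19; 2, 38, …] (period length 2).
Convergents:
  p_0/q_0 = 19/1
  p_1/q_1 = 39/2
  p_2/q_2 = 1501/77
  p_3/q_3 = 3041/156
  p_4/q_4 = 117059/6005
q_3 = 156 ≤ 198 < 6005 = q_4, so the answer is 3041/156.

3041/156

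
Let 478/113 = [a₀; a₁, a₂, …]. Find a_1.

478 = 4·113 + 26   →  a_0 = 4
113 = 4·26 + 9   →  a_1 = 4

4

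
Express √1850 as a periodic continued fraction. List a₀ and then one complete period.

[43; 86]

a₀ = ⌊√1850⌋ = 43.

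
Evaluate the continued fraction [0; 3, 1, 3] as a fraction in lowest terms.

4/15

Fold from the inside: start with 3/1.
  1 + 1/3 = 4/3
  3 + 3/4 = 15/4
  0 + 4/15 = 4/15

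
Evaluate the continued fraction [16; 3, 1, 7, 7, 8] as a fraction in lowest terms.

29248/1799

Fold from the inside: start with 8/1.
  7 + 1/8 = 57/8
  7 + 8/57 = 407/57
  1 + 57/407 = 464/407
  3 + 407/464 = 1799/464
  16 + 464/1799 = 29248/1799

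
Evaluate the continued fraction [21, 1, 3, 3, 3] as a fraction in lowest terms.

936/43

Fold from the inside: start with 3/1.
  3 + 1/3 = 10/3
  3 + 3/10 = 33/10
  1 + 10/33 = 43/33
  21 + 33/43 = 936/43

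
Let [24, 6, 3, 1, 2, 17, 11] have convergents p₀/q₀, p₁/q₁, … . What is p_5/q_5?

28943/1198

Using pₖ = aₖpₖ₋₁ + pₖ₋₂, qₖ = aₖqₖ₋₁ + qₖ₋₂ (with p₋₁=1, p₋₂=0, q₋₁=0, q₋₂=1):
  k=0: a=24, p=24, q=1
  k=1: a=6, p=145, q=6
  k=2: a=3, p=459, q=19
  k=3: a=1, p=604, q=25
  k=4: a=2, p=1667, q=69
  k=5: a=17, p=28943, q=1198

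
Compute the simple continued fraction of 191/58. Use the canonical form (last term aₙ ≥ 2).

[3; 3, 2, 2, 3]

191 = 3*58 + 17
58 = 3*17 + 7
17 = 2*7 + 3
7 = 2*3 + 1
3 = 3*1 + 0  (stop)
So 191/58 = [3; 3, 2, 2, 3].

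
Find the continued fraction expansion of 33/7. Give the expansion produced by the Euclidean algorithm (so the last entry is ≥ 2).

33 = 4*7 + 5
7 = 1*5 + 2
5 = 2*2 + 1
2 = 2*1 + 0  (stop)
So 33/7 = [4; 1, 2, 2].

[4; 1, 2, 2]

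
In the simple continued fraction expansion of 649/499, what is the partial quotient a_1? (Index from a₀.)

3

649 = 1·499 + 150   →  a_0 = 1
499 = 3·150 + 49   →  a_1 = 3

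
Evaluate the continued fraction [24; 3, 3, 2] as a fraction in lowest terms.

Fold from the inside: start with 2/1.
  3 + 1/2 = 7/2
  3 + 2/7 = 23/7
  24 + 7/23 = 559/23

559/23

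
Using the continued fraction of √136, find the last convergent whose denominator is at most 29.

35/3

√136 = [11; 1, 1, 1, 22, …] (period length 4).
Convergents:
  p_0/q_0 = 11/1
  p_1/q_1 = 12/1
  p_2/q_2 = 23/2
  p_3/q_3 = 35/3
  p_4/q_4 = 793/68
q_3 = 3 ≤ 29 < 68 = q_4, so the answer is 35/3.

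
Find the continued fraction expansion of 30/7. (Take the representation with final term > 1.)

30 = 4·7 + 2
7 = 3·2 + 1
2 = 2·1 + 0  (stop)
So 30/7 = [4; 3, 2].

[4; 3, 2]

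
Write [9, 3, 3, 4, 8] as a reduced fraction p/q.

Using pₖ = aₖpₖ₋₁ + pₖ₋₂ and qₖ = aₖqₖ₋₁ + qₖ₋₂:
  k=0: a=9, p=9, q=1
  k=1: a=3, p=28, q=3
  k=2: a=3, p=93, q=10
  k=3: a=4, p=400, q=43
  k=4: a=8, p=3293, q=354

3293/354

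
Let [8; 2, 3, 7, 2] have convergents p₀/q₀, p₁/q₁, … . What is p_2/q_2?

Using pₖ = aₖpₖ₋₁ + pₖ₋₂, qₖ = aₖqₖ₋₁ + qₖ₋₂ (with p₋₁=1, p₋₂=0, q₋₁=0, q₋₂=1):
  k=0: a=8, p=8, q=1
  k=1: a=2, p=17, q=2
  k=2: a=3, p=59, q=7

59/7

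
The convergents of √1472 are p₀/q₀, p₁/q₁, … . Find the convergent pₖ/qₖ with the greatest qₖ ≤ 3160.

√1472 = [38; 2, 1, 2, 1, 2, 76, …] (period length 6).
Convergents:
  p_0/q_0 = 38/1
  p_1/q_1 = 77/2
  p_2/q_2 = 115/3
  p_3/q_3 = 307/8
  p_4/q_4 = 422/11
  p_5/q_5 = 1151/30
  p_6/q_6 = 87898/2291
  p_7/q_7 = 176947/4612
q_6 = 2291 ≤ 3160 < 4612 = q_7, so the answer is 87898/2291.

87898/2291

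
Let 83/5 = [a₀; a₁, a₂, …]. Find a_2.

83 = 16·5 + 3   →  a_0 = 16
5 = 1·3 + 2   →  a_1 = 1
3 = 1·2 + 1   →  a_2 = 1

1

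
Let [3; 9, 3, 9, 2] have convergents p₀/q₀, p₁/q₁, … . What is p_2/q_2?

Using pₖ = aₖpₖ₋₁ + pₖ₋₂, qₖ = aₖqₖ₋₁ + qₖ₋₂ (with p₋₁=1, p₋₂=0, q₋₁=0, q₋₂=1):
  k=0: a=3, p=3, q=1
  k=1: a=9, p=28, q=9
  k=2: a=3, p=87, q=28

87/28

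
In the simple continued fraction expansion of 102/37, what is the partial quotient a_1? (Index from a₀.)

102 = 2·37 + 28   →  a_0 = 2
37 = 1·28 + 9   →  a_1 = 1

1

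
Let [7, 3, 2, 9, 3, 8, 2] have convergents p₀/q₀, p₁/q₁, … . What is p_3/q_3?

Using pₖ = aₖpₖ₋₁ + pₖ₋₂, qₖ = aₖqₖ₋₁ + qₖ₋₂ (with p₋₁=1, p₋₂=0, q₋₁=0, q₋₂=1):
  k=0: a=7, p=7, q=1
  k=1: a=3, p=22, q=3
  k=2: a=2, p=51, q=7
  k=3: a=9, p=481, q=66

481/66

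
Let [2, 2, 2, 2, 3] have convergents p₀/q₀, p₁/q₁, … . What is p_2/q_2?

12/5

Using pₖ = aₖpₖ₋₁ + pₖ₋₂, qₖ = aₖqₖ₋₁ + qₖ₋₂ (with p₋₁=1, p₋₂=0, q₋₁=0, q₋₂=1):
  k=0: a=2, p=2, q=1
  k=1: a=2, p=5, q=2
  k=2: a=2, p=12, q=5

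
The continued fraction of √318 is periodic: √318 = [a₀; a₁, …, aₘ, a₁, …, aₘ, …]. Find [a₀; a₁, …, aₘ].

a₀ = ⌊√318⌋ = 17.
With m₀=0, d₀=1 and mₖ₊₁ = dₖaₖ − mₖ, dₖ₊₁ = (n − mₖ₊₁²)/dₖ, aₖ₊₁ = ⌊(a₀+mₖ₊₁)/dₖ₊₁⌋:
  k=1: m=17, d=29, a=1
  k=2: m=12, d=6, a=4
  k=3: m=12, d=29, a=1
  k=4: m=17, d=1, a=34
d=1 and a=2a₀=34 at k=4, so the next step gives (m, d) = (17, 29) again — its k=1 value — and the period has length 4.

[17; 1, 4, 1, 34]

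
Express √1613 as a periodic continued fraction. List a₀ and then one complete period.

[40; 6, 6, 80]

a₀ = ⌊√1613⌋ = 40.
With m₀=0, d₀=1 and mₖ₊₁ = dₖaₖ − mₖ, dₖ₊₁ = (n − mₖ₊₁²)/dₖ, aₖ₊₁ = ⌊(a₀+mₖ₊₁)/dₖ₊₁⌋:
  k=1: m=40, d=13, a=6
  k=2: m=38, d=13, a=6
  k=3: m=40, d=1, a=80
d=1 and a=2a₀=80 at k=3, so the next step gives (m, d) = (40, 13) again — its k=1 value — and the period has length 3.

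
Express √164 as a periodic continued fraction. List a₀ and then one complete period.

[12; 1, 4, 6, 4, 1, 24]

a₀ = ⌊√164⌋ = 12.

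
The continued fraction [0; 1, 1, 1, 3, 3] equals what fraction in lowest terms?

23/36

Fold from the inside: start with 3/1.
  3 + 1/3 = 10/3
  1 + 3/10 = 13/10
  1 + 10/13 = 23/13
  1 + 13/23 = 36/23
  0 + 23/36 = 23/36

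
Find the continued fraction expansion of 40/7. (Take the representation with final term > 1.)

[5; 1, 2, 2]

40 = 5×7 + 5
7 = 1×5 + 2
5 = 2×2 + 1
2 = 2×1 + 0  (stop)
So 40/7 = [5; 1, 2, 2].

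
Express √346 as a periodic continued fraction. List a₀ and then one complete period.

a₀ = ⌊√346⌋ = 18.

[18; 1, 1, 1, 1, 36]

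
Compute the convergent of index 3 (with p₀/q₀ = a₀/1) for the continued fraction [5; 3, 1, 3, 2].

79/15

Using pₖ = aₖpₖ₋₁ + pₖ₋₂, qₖ = aₖqₖ₋₁ + qₖ₋₂ (with p₋₁=1, p₋₂=0, q₋₁=0, q₋₂=1):
  k=0: a=5, p=5, q=1
  k=1: a=3, p=16, q=3
  k=2: a=1, p=21, q=4
  k=3: a=3, p=79, q=15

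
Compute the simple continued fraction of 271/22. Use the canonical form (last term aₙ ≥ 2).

271 = 12*22 + 7
22 = 3*7 + 1
7 = 7*1 + 0  (stop)
So 271/22 = [12; 3, 7].

[12; 3, 7]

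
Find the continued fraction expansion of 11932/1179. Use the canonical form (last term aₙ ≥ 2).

[10; 8, 3, 3, 3, 4]

11932 = 10×1179 + 142
1179 = 8×142 + 43
142 = 3×43 + 13
43 = 3×13 + 4
13 = 3×4 + 1
4 = 4×1 + 0  (stop)
So 11932/1179 = [10; 8, 3, 3, 3, 4].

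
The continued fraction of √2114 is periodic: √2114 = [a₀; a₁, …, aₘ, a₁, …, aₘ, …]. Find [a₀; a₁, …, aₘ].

[45; 1, 44, 1, 90]

a₀ = ⌊√2114⌋ = 45.
With m₀=0, d₀=1 and mₖ₊₁ = dₖaₖ − mₖ, dₖ₊₁ = (n − mₖ₊₁²)/dₖ, aₖ₊₁ = ⌊(a₀+mₖ₊₁)/dₖ₊₁⌋:
  k=1: m=45, d=89, a=1
  k=2: m=44, d=2, a=44
  k=3: m=44, d=89, a=1
  k=4: m=45, d=1, a=90
d=1 and a=2a₀=90 at k=4, so the next step gives (m, d) = (45, 89) again — its k=1 value — and the period has length 4.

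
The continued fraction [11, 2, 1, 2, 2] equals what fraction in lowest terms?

Using pₖ = aₖpₖ₋₁ + pₖ₋₂ and qₖ = aₖqₖ₋₁ + qₖ₋₂:
  k=0: a=11, p=11, q=1
  k=1: a=2, p=23, q=2
  k=2: a=1, p=34, q=3
  k=3: a=2, p=91, q=8
  k=4: a=2, p=216, q=19

216/19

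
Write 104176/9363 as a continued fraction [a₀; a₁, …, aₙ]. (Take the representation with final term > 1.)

[11; 7, 1, 10, 1, 2, 2, 14]

104176 = 11·9363 + 1183
9363 = 7·1183 + 1082
1183 = 1·1082 + 101
1082 = 10·101 + 72
101 = 1·72 + 29
72 = 2·29 + 14
29 = 2·14 + 1
14 = 14·1 + 0  (stop)
So 104176/9363 = [11; 7, 1, 10, 1, 2, 2, 14].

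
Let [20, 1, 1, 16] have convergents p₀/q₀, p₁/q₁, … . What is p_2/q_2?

Using pₖ = aₖpₖ₋₁ + pₖ₋₂, qₖ = aₖqₖ₋₁ + qₖ₋₂ (with p₋₁=1, p₋₂=0, q₋₁=0, q₋₂=1):
  k=0: a=20, p=20, q=1
  k=1: a=1, p=21, q=1
  k=2: a=1, p=41, q=2

41/2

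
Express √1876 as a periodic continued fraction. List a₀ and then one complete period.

[43; 3, 5, 12, 5, 3, 86]

a₀ = ⌊√1876⌋ = 43.
With m₀=0, d₀=1 and mₖ₊₁ = dₖaₖ − mₖ, dₖ₊₁ = (n − mₖ₊₁²)/dₖ, aₖ₊₁ = ⌊(a₀+mₖ₊₁)/dₖ₊₁⌋:
  k=1: m=43, d=27, a=3
  k=2: m=38, d=16, a=5
  k=3: m=42, d=7, a=12
  k=4: m=42, d=16, a=5
  k=5: m=38, d=27, a=3
  k=6: m=43, d=1, a=86
d=1 and a=2a₀=86 at k=6, so the next step gives (m, d) = (43, 27) again — its k=1 value — and the period has length 6.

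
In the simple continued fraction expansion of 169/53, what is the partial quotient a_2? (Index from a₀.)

169 = 3·53 + 10   →  a_0 = 3
53 = 5·10 + 3   →  a_1 = 5
10 = 3·3 + 1   →  a_2 = 3

3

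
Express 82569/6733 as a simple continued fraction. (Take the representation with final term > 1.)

82569 = 12·6733 + 1773
6733 = 3·1773 + 1414
1773 = 1·1414 + 359
1414 = 3·359 + 337
359 = 1·337 + 22
337 = 15·22 + 7
22 = 3·7 + 1
7 = 7·1 + 0  (stop)
So 82569/6733 = [12; 3, 1, 3, 1, 15, 3, 7].

[12; 3, 1, 3, 1, 15, 3, 7]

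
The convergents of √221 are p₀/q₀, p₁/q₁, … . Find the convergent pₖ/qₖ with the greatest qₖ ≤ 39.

223/15

√221 = [14; 1, 6, 2, 6, 1, 28, …] (period length 6).
Convergents:
  p_0/q_0 = 14/1
  p_1/q_1 = 15/1
  p_2/q_2 = 104/7
  p_3/q_3 = 223/15
  p_4/q_4 = 1442/97
q_3 = 15 ≤ 39 < 97 = q_4, so the answer is 223/15.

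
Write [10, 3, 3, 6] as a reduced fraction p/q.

649/63

Fold from the inside: start with 6/1.
  3 + 1/6 = 19/6
  3 + 6/19 = 63/19
  10 + 19/63 = 649/63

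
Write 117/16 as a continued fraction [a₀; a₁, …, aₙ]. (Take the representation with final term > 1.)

117 = 7·16 + 5
16 = 3·5 + 1
5 = 5·1 + 0  (stop)
So 117/16 = [7; 3, 5].

[7; 3, 5]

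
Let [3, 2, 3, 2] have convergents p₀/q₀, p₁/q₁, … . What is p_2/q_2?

Using pₖ = aₖpₖ₋₁ + pₖ₋₂, qₖ = aₖqₖ₋₁ + qₖ₋₂ (with p₋₁=1, p₋₂=0, q₋₁=0, q₋₂=1):
  k=0: a=3, p=3, q=1
  k=1: a=2, p=7, q=2
  k=2: a=3, p=24, q=7

24/7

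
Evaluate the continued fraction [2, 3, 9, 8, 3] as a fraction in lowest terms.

1646/709

Fold from the inside: start with 3/1.
  8 + 1/3 = 25/3
  9 + 3/25 = 228/25
  3 + 25/228 = 709/228
  2 + 228/709 = 1646/709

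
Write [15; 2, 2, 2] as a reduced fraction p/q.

185/12

Fold from the inside: start with 2/1.
  2 + 1/2 = 5/2
  2 + 2/5 = 12/5
  15 + 5/12 = 185/12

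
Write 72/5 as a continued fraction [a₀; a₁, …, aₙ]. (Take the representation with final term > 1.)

[14; 2, 2]

72 = 14·5 + 2
5 = 2·2 + 1
2 = 2·1 + 0  (stop)
So 72/5 = [14; 2, 2].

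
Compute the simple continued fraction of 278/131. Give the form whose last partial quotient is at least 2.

278 = 2*131 + 16
131 = 8*16 + 3
16 = 5*3 + 1
3 = 3*1 + 0  (stop)
So 278/131 = [2; 8, 5, 3].

[2; 8, 5, 3]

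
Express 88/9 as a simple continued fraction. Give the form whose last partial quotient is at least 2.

[9; 1, 3, 2]

88 = 9·9 + 7
9 = 1·7 + 2
7 = 3·2 + 1
2 = 2·1 + 0  (stop)
So 88/9 = [9; 1, 3, 2].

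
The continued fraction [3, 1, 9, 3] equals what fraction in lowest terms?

Using pₖ = aₖpₖ₋₁ + pₖ₋₂ and qₖ = aₖqₖ₋₁ + qₖ₋₂:
  k=0: a=3, p=3, q=1
  k=1: a=1, p=4, q=1
  k=2: a=9, p=39, q=10
  k=3: a=3, p=121, q=31

121/31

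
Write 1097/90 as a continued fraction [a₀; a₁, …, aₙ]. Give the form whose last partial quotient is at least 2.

1097 = 12·90 + 17
90 = 5·17 + 5
17 = 3·5 + 2
5 = 2·2 + 1
2 = 2·1 + 0  (stop)
So 1097/90 = [12; 5, 3, 2, 2].

[12; 5, 3, 2, 2]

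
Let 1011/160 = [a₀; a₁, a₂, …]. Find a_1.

1011 = 6·160 + 51   →  a_0 = 6
160 = 3·51 + 7   →  a_1 = 3

3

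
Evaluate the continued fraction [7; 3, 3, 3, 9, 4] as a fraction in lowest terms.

Using pₖ = aₖpₖ₋₁ + pₖ₋₂ and qₖ = aₖqₖ₋₁ + qₖ₋₂:
  k=0: a=7, p=7, q=1
  k=1: a=3, p=22, q=3
  k=2: a=3, p=73, q=10
  k=3: a=3, p=241, q=33
  k=4: a=9, p=2242, q=307
  k=5: a=4, p=9209, q=1261

9209/1261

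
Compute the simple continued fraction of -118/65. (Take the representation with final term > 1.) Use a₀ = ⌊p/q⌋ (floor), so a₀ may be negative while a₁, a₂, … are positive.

[-2; 5, 2, 2, 2]

-118 = -2×65 + 12
65 = 5×12 + 5
12 = 2×5 + 2
5 = 2×2 + 1
2 = 2×1 + 0  (stop)
So -118/65 = [-2; 5, 2, 2, 2].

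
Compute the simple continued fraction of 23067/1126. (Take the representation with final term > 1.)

23067 = 20×1126 + 547
1126 = 2×547 + 32
547 = 17×32 + 3
32 = 10×3 + 2
3 = 1×2 + 1
2 = 2×1 + 0  (stop)
So 23067/1126 = [20; 2, 17, 10, 1, 2].

[20; 2, 17, 10, 1, 2]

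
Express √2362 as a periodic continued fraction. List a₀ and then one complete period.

[48; 1, 1, 1, 1, 96]

a₀ = ⌊√2362⌋ = 48.
With m₀=0, d₀=1 and mₖ₊₁ = dₖaₖ − mₖ, dₖ₊₁ = (n − mₖ₊₁²)/dₖ, aₖ₊₁ = ⌊(a₀+mₖ₊₁)/dₖ₊₁⌋:
  k=1: m=48, d=58, a=1
  k=2: m=10, d=39, a=1
  k=3: m=29, d=39, a=1
  k=4: m=10, d=58, a=1
  k=5: m=48, d=1, a=96
d=1 and a=2a₀=96 at k=5, so the next step gives (m, d) = (48, 58) again — its k=1 value — and the period has length 5.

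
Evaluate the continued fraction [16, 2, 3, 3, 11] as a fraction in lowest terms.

Fold from the inside: start with 11/1.
  3 + 1/11 = 34/11
  3 + 11/34 = 113/34
  2 + 34/113 = 260/113
  16 + 113/260 = 4273/260

4273/260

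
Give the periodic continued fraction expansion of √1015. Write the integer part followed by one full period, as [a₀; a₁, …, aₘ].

[31; 1, 6, 10, 2, 10, 6, 1, 62]

a₀ = ⌊√1015⌋ = 31.
With m₀=0, d₀=1 and mₖ₊₁ = dₖaₖ − mₖ, dₖ₊₁ = (n − mₖ₊₁²)/dₖ, aₖ₊₁ = ⌊(a₀+mₖ₊₁)/dₖ₊₁⌋:
  k=1: m=31, d=54, a=1
  k=2: m=23, d=9, a=6
  k=3: m=31, d=6, a=10
  k=4: m=29, d=29, a=2
  k=5: m=29, d=6, a=10
  k=6: m=31, d=9, a=6
  k=7: m=23, d=54, a=1
  k=8: m=31, d=1, a=62
d=1 and a=2a₀=62 at k=8, so the next step gives (m, d) = (31, 54) again — its k=1 value — and the period has length 8.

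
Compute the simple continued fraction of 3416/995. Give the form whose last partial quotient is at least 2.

3416 = 3*995 + 431
995 = 2*431 + 133
431 = 3*133 + 32
133 = 4*32 + 5
32 = 6*5 + 2
5 = 2*2 + 1
2 = 2*1 + 0  (stop)
So 3416/995 = [3; 2, 3, 4, 6, 2, 2].

[3; 2, 3, 4, 6, 2, 2]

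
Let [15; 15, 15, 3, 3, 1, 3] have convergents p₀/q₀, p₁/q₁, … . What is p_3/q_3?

Using pₖ = aₖpₖ₋₁ + pₖ₋₂, qₖ = aₖqₖ₋₁ + qₖ₋₂ (with p₋₁=1, p₋₂=0, q₋₁=0, q₋₂=1):
  k=0: a=15, p=15, q=1
  k=1: a=15, p=226, q=15
  k=2: a=15, p=3405, q=226
  k=3: a=3, p=10441, q=693

10441/693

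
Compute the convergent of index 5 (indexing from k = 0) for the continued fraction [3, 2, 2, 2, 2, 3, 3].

338/99

Using pₖ = aₖpₖ₋₁ + pₖ₋₂, qₖ = aₖqₖ₋₁ + qₖ₋₂ (with p₋₁=1, p₋₂=0, q₋₁=0, q₋₂=1):
  k=0: a=3, p=3, q=1
  k=1: a=2, p=7, q=2
  k=2: a=2, p=17, q=5
  k=3: a=2, p=41, q=12
  k=4: a=2, p=99, q=29
  k=5: a=3, p=338, q=99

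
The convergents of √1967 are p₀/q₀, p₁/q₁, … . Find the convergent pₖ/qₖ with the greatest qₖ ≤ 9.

133/3

√1967 = [44; 2, 1, 5, 1, 2, 88, …] (period length 6).
Convergents:
  p_0/q_0 = 44/1
  p_1/q_1 = 89/2
  p_2/q_2 = 133/3
  p_3/q_3 = 754/17
q_2 = 3 ≤ 9 < 17 = q_3, so the answer is 133/3.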